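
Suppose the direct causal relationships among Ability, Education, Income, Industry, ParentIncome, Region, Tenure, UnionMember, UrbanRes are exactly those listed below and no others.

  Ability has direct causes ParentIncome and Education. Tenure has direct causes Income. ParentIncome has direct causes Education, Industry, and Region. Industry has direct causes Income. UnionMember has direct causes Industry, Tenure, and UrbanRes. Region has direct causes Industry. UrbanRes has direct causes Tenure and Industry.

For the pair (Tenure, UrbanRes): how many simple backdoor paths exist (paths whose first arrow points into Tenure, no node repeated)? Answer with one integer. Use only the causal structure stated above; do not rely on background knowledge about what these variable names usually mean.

2

A backdoor path from Tenure to UrbanRes is any simple undirected path whose first edge points into Tenure (i.e. leaves Tenure via a parent).
Parents of Tenure: {Income}.
Enumerating:
  P1: Tenure <- Income -> Industry -> UrbanRes
  P2: Tenure <- Income -> Industry -> UnionMember <- UrbanRes
That exhausts the simple backdoor paths. Count: 2.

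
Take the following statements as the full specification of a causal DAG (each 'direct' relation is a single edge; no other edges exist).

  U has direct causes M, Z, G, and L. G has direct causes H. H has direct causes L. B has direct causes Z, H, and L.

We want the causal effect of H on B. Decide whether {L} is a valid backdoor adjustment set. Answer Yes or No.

Backdoor paths from H to B (paths whose first edge points into H):
  P1: H <- L -> U <- Z -> B
  P2: H <- L -> B
Condition 1 (no descendant of H in the set): holds — descendants of H are {B, G, U}; none are in {L}.
Condition 2 (every backdoor path blocked by {L}):
  P1: blocked at fork node L ∈ conditioning set.
  P2: blocked at fork node L ∈ conditioning set.
{L} satisfies the backdoor criterion.

Yes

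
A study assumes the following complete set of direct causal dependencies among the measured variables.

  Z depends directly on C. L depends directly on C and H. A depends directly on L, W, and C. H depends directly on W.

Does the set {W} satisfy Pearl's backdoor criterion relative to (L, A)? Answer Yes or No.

No

Backdoor paths from L to A (paths whose first edge points into L):
  P1: L <- C -> A
  P2: L <- H <- W -> A
Condition 1 (no descendant of L in the set): holds — descendants of L are {A}; none are in {W}.
Condition 2 (every backdoor path blocked by {W}):
  P1: open — no interior node is in the conditioning set.
  P2: blocked at fork node W ∈ conditioning set.
{W} does not satisfy the backdoor criterion.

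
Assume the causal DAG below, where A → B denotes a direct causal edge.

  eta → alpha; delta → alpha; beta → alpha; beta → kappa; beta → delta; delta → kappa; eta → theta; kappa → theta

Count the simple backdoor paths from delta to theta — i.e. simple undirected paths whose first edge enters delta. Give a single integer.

2

A backdoor path from delta to theta is any simple undirected path whose first edge points into delta (i.e. leaves delta via a parent).
Parents of delta: {beta}.
Enumerating:
  P1: delta <- beta -> kappa -> theta
  P2: delta <- beta -> alpha <- eta -> theta
That exhausts the simple backdoor paths. Count: 2.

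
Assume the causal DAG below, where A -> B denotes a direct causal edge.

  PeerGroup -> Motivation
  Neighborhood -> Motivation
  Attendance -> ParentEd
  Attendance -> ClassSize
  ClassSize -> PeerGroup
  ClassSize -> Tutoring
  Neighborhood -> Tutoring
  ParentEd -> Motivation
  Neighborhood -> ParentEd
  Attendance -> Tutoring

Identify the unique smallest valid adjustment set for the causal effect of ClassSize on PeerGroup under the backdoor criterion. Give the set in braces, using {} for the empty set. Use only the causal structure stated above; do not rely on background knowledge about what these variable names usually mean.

{}

Variables eligible for adjustment (non-descendants of ClassSize, excluding ClassSize and PeerGroup): {Attendance, Neighborhood, ParentEd}.
Backdoor paths from ClassSize to PeerGroup:
  P1: ClassSize <- Attendance -> ParentEd <- Neighborhood -> Motivation <- PeerGroup
  P2: ClassSize <- Attendance -> ParentEd -> Motivation <- PeerGroup
  P3: ClassSize <- Attendance -> Tutoring <- Neighborhood -> ParentEd -> Motivation <- PeerGroup
  P4: ClassSize <- Attendance -> Tutoring <- Neighborhood -> Motivation <- PeerGroup
Each backdoor path contains an unconditioned collider, so every path is already blocked with the empty conditioning set:
  P1: blocked at collider ParentEd (neither it nor any descendant is in the conditioning set).
  P2: blocked at collider Motivation (neither it nor any descendant is in the conditioning set).
  P3: blocked at collider Tutoring (neither it nor any descendant is in the conditioning set).
  P4: blocked at collider Tutoring (neither it nor any descendant is in the conditioning set).
The empty set is therefore the unique smallest valid set.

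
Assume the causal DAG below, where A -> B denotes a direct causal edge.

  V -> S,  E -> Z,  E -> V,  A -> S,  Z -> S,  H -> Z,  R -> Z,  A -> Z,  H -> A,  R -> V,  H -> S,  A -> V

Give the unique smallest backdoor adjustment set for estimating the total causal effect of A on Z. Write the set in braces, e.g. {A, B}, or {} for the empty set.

{H}

Variables eligible for adjustment (non-descendants of A, excluding A and Z): {E, H, R}.
Backdoor paths from A to Z:
  P1: A <- H -> Z
  P2: A <- H -> S <- V <- E -> Z
  P3: A <- H -> S <- V <- R -> Z
  P4: A <- H -> S <- Z
The empty set is not sufficient: P1 (A <- H -> Z) has no collider blocking it and no conditioned non-collider, so it is open.
Try {H}:
  P1: blocked at fork node H ∈ conditioning set.
  P2: blocked at fork node H ∈ conditioning set.
  P3: blocked at fork node H ∈ conditioning set.
  P4: blocked at fork node H ∈ conditioning set.
{H} contains no descendant of A and blocks every backdoor path.
No other singleton works — e.g. {E} leaves P1 open — so {H} is the unique smallest valid adjustment set.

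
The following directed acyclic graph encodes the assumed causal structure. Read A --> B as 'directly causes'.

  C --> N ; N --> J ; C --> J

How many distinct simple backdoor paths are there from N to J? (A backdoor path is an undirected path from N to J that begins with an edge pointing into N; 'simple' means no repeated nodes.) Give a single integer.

A backdoor path from N to J is any simple undirected path whose first edge points into N (i.e. leaves N via a parent).
Parents of N: {C}.
Enumerating:
  P1: N <- C -> J
That exhausts the simple backdoor paths. Count: 1.

1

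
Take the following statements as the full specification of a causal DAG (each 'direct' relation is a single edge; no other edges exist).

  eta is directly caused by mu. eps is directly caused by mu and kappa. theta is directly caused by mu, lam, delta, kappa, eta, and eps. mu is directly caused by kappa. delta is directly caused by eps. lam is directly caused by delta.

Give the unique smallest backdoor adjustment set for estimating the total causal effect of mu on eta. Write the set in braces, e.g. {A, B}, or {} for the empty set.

{}

Variables eligible for adjustment (non-descendants of mu, excluding mu and eta): {kappa}.
Backdoor paths from mu to eta:
  P1: mu <- kappa -> eps -> delta -> lam -> theta <- eta
  P2: mu <- kappa -> eps -> delta -> theta <- eta
  P3: mu <- kappa -> eps -> theta <- eta
  P4: mu <- kappa -> theta <- eta
Each backdoor path contains an unconditioned collider, so every path is already blocked with the empty conditioning set:
  P1: blocked at collider theta (neither it nor any descendant is in the conditioning set).
  P2: blocked at collider theta (neither it nor any descendant is in the conditioning set).
  P3: blocked at collider theta (neither it nor any descendant is in the conditioning set).
  P4: blocked at collider theta (neither it nor any descendant is in the conditioning set).
The empty set is therefore the unique smallest valid set.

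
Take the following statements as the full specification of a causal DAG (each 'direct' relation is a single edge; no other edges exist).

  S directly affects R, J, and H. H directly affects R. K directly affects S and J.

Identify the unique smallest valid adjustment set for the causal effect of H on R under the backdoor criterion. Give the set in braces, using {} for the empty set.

{S}

Variables eligible for adjustment (non-descendants of H, excluding H and R): {J, K, S}.
Backdoor paths from H to R:
  P1: H <- S -> R
The empty set is not sufficient: P1 (H <- S -> R) has no collider blocking it and no conditioned non-collider, so it is open.
Try {S}:
  P1: blocked at fork node S ∈ conditioning set.
{S} contains no descendant of H and blocks every backdoor path.
No other singleton works — e.g. {K} leaves P1 open — so {S} is the unique smallest valid adjustment set.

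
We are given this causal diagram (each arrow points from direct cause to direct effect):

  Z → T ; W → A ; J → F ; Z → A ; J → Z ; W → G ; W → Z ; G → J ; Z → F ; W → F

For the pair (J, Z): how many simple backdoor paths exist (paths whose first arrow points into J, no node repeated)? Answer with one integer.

3

A backdoor path from J to Z is any simple undirected path whose first edge points into J (i.e. leaves J via a parent).
Parents of J: {G}.
Enumerating:
  P1: J <- G <- W -> Z
  P2: J <- G <- W -> A <- Z
  P3: J <- G <- W -> F <- Z
That exhausts the simple backdoor paths. Count: 3.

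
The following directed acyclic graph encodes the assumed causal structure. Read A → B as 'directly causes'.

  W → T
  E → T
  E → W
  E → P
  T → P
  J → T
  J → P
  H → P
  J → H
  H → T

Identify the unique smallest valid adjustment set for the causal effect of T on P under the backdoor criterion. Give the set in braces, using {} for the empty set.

{E, H, J}

Variables eligible for adjustment (non-descendants of T, excluding T and P): {E, H, J, W}.
Backdoor paths from T to P:
  P1: T <- E -> P
  P2: T <- W <- E -> P
  P3: T <- J -> H -> P
  P4: T <- J -> P
  P5: T <- H <- J -> P
  P6: T <- H -> P
The empty set is not sufficient: P1 (T <- E -> P) has no collider blocking it and no conditioned non-collider, so it is open.
Try {E, H, J}:
  P1: blocked at fork node E ∈ conditioning set.
  P2: blocked at fork node E ∈ conditioning set.
  P3: blocked at fork node J ∈ conditioning set.
  P4: blocked at fork node J ∈ conditioning set.
  P5: blocked at chain node H ∈ conditioning set.
  P6: blocked at fork node H ∈ conditioning set.
{E, H, J} contains no descendant of T and blocks every backdoor path.
Every element of {E, H, J} is needed (dropping E leaves P1 open; dropping H leaves P6 open; dropping J leaves P4 open), so no proper subset is valid.
Among all size-3 subsets of the eligible variables, only {E, H, J} blocks every backdoor path, so it is the unique smallest valid adjustment set.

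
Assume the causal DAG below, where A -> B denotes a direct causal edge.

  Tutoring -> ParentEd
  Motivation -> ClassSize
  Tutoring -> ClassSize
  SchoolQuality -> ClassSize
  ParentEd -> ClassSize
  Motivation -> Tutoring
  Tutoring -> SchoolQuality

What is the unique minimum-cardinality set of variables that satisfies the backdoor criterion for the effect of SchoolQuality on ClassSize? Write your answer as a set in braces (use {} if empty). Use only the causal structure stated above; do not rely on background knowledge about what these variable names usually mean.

Variables eligible for adjustment (non-descendants of SchoolQuality, excluding SchoolQuality and ClassSize): {Motivation, ParentEd, Tutoring}.
Backdoor paths from SchoolQuality to ClassSize:
  P1: SchoolQuality <- Tutoring <- Motivation -> ClassSize
  P2: SchoolQuality <- Tutoring -> ParentEd -> ClassSize
  P3: SchoolQuality <- Tutoring -> ClassSize
The empty set is not sufficient: P1 (SchoolQuality <- Tutoring <- Motivation -> ClassSize) has no collider blocking it and no conditioned non-collider, so it is open.
Try {Tutoring}:
  P1: blocked at chain node Tutoring ∈ conditioning set.
  P2: blocked at fork node Tutoring ∈ conditioning set.
  P3: blocked at fork node Tutoring ∈ conditioning set.
{Tutoring} contains no descendant of SchoolQuality and blocks every backdoor path.
No other singleton works — e.g. {Motivation} leaves P2 open — so {Tutoring} is the unique smallest valid adjustment set.

{Tutoring}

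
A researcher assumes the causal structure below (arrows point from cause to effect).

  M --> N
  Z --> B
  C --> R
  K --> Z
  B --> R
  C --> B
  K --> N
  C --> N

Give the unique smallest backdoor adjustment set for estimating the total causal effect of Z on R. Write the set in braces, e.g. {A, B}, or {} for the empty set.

Variables eligible for adjustment (non-descendants of Z, excluding Z and R): {C, K, M, N}.
Backdoor paths from Z to R:
  P1: Z <- K -> N <- C -> B -> R
  P2: Z <- K -> N <- C -> R
Each backdoor path contains an unconditioned collider, so every path is already blocked with the empty conditioning set:
  P1: blocked at collider N (neither it nor any descendant is in the conditioning set).
  P2: blocked at collider N (neither it nor any descendant is in the conditioning set).
The empty set is therefore the unique smallest valid set.

{}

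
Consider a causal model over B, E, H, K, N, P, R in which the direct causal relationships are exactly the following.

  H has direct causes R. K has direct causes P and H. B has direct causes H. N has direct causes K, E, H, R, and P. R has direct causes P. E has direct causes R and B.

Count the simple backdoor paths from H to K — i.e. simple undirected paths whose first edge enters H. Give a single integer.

A backdoor path from H to K is any simple undirected path whose first edge points into H (i.e. leaves H via a parent).
Parents of H: {R}.
Enumerating:
  P1: H <- R <- P -> K
  P2: H <- R <- P -> N <- K
  P3: H <- R -> E -> N <- P -> K
  P4: H <- R -> E -> N <- K
  P5: H <- R -> N <- P -> K
  P6: H <- R -> N <- K
That exhausts the simple backdoor paths. Count: 6.

6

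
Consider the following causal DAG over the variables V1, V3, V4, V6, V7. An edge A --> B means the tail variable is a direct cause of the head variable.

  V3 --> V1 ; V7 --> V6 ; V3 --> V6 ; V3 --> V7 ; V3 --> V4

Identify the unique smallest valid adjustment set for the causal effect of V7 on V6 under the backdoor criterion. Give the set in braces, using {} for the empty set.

{V3}

Variables eligible for adjustment (non-descendants of V7, excluding V7 and V6): {V1, V3, V4}.
Backdoor paths from V7 to V6:
  P1: V7 <- V3 -> V6
The empty set is not sufficient: P1 (V7 <- V3 -> V6) has no collider blocking it and no conditioned non-collider, so it is open.
Try {V3}:
  P1: blocked at fork node V3 ∈ conditioning set.
{V3} contains no descendant of V7 and blocks every backdoor path.
No other singleton works — e.g. {V4} leaves P1 open — so {V3} is the unique smallest valid adjustment set.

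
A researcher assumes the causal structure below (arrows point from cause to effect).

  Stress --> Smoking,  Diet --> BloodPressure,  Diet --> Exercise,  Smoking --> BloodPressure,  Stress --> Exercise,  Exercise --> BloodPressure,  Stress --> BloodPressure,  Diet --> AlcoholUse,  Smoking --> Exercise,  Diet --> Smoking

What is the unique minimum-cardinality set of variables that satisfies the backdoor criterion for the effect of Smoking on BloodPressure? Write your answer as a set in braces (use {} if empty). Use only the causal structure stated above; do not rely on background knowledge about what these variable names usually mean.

{Diet, Stress}

Variables eligible for adjustment (non-descendants of Smoking, excluding Smoking and BloodPressure): {AlcoholUse, Diet, Stress}.
Backdoor paths from Smoking to BloodPressure:
  P1: Smoking <- Stress -> Exercise <- Diet -> BloodPressure
  P2: Smoking <- Stress -> Exercise -> BloodPressure
  P3: Smoking <- Stress -> BloodPressure
  P4: Smoking <- Diet -> Exercise <- Stress -> BloodPressure
  P5: Smoking <- Diet -> Exercise -> BloodPressure
  P6: Smoking <- Diet -> BloodPressure
The empty set is not sufficient: P2 (Smoking <- Stress -> Exercise -> BloodPressure) has no collider blocking it and no conditioned non-collider, so it is open.
Try {Diet, Stress}:
  P1: blocked at fork node Stress ∈ conditioning set.
  P2: blocked at fork node Stress ∈ conditioning set.
  P3: blocked at fork node Stress ∈ conditioning set.
  P4: blocked at fork node Diet ∈ conditioning set.
  P5: blocked at fork node Diet ∈ conditioning set.
  P6: blocked at fork node Diet ∈ conditioning set.
{Diet, Stress} contains no descendant of Smoking and blocks every backdoor path.
Every element of {Diet, Stress} is needed (dropping Diet leaves P5 open; dropping Stress leaves P2 open), so no proper subset is valid.
Among all size-2 subsets of the eligible variables, only {Diet, Stress} blocks every backdoor path, so it is the unique smallest valid adjustment set.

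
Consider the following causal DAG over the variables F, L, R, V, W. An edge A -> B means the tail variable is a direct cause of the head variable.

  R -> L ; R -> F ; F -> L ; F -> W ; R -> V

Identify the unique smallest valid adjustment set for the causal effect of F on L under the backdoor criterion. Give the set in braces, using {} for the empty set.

{R}

Variables eligible for adjustment (non-descendants of F, excluding F and L): {R, V}.
Backdoor paths from F to L:
  P1: F <- R -> L
The empty set is not sufficient: P1 (F <- R -> L) has no collider blocking it and no conditioned non-collider, so it is open.
Try {R}:
  P1: blocked at fork node R ∈ conditioning set.
{R} contains no descendant of F and blocks every backdoor path.
No other singleton works — e.g. {V} leaves P1 open — so {R} is the unique smallest valid adjustment set.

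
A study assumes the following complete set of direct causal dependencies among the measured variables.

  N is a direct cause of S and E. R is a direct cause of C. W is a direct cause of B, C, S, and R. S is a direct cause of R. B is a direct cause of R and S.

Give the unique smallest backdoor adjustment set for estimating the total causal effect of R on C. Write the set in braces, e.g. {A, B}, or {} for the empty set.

{W}

Variables eligible for adjustment (non-descendants of R, excluding R and C): {B, E, N, S, W}.
Backdoor paths from R to C:
  P1: R <- W -> C
  P2: R <- B <- W -> C
  P3: R <- B -> S <- W -> C
  P4: R <- S <- W -> C
  P5: R <- S <- B <- W -> C
The empty set is not sufficient: P1 (R <- W -> C) has no collider blocking it and no conditioned non-collider, so it is open.
Try {W}:
  P1: blocked at fork node W ∈ conditioning set.
  P2: blocked at fork node W ∈ conditioning set.
  P3: blocked at collider S (neither it nor any descendant is in the conditioning set).
  P4: blocked at fork node W ∈ conditioning set.
  P5: blocked at fork node W ∈ conditioning set.
{W} contains no descendant of R and blocks every backdoor path.
No other singleton works — e.g. {N} leaves P1 open — so {W} is the unique smallest valid adjustment set.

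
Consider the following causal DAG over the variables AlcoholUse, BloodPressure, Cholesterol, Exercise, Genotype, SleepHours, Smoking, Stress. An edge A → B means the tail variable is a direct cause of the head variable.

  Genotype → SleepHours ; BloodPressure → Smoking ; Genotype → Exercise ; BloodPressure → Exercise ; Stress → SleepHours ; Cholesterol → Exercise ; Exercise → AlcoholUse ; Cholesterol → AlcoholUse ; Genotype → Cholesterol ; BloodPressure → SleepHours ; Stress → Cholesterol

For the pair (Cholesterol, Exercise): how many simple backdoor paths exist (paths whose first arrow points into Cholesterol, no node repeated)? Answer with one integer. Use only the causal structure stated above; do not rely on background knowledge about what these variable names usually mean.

4

A backdoor path from Cholesterol to Exercise is any simple undirected path whose first edge points into Cholesterol (i.e. leaves Cholesterol via a parent).
Parents of Cholesterol: {Genotype, Stress}.
Enumerating:
  P1: Cholesterol <- Stress -> SleepHours <- Genotype -> Exercise
  P2: Cholesterol <- Stress -> SleepHours <- BloodPressure -> Exercise
  P3: Cholesterol <- Genotype -> Exercise
  P4: Cholesterol <- Genotype -> SleepHours <- BloodPressure -> Exercise
That exhausts the simple backdoor paths. Count: 4.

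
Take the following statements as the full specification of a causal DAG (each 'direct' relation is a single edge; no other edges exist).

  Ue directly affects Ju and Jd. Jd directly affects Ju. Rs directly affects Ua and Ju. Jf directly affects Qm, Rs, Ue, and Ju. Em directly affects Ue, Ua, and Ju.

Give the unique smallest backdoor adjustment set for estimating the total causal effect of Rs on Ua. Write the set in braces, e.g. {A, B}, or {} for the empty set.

{}

Variables eligible for adjustment (non-descendants of Rs, excluding Rs and Ua): {Em, Jd, Jf, Qm, Ue}.
Backdoor paths from Rs to Ua:
  P1: Rs <- Jf -> Ue <- Em -> Ua
  P2: Rs <- Jf -> Ue -> Jd -> Ju <- Em -> Ua
  P3: Rs <- Jf -> Ue -> Ju <- Em -> Ua
  P4: Rs <- Jf -> Ju <- Em -> Ua
  P5: Rs <- Jf -> Ju <- Ue <- Em -> Ua
  P6: Rs <- Jf -> Ju <- Jd <- Ue <- Em -> Ua
Each backdoor path contains an unconditioned collider, so every path is already blocked with the empty conditioning set:
  P1: blocked at collider Ue (neither it nor any descendant is in the conditioning set).
  P2: blocked at collider Ju (neither it nor any descendant is in the conditioning set).
  P3: blocked at collider Ju (neither it nor any descendant is in the conditioning set).
  P4: blocked at collider Ju (neither it nor any descendant is in the conditioning set).
  P5: blocked at collider Ju (neither it nor any descendant is in the conditioning set).
  P6: blocked at collider Ju (neither it nor any descendant is in the conditioning set).
The empty set is therefore the unique smallest valid set.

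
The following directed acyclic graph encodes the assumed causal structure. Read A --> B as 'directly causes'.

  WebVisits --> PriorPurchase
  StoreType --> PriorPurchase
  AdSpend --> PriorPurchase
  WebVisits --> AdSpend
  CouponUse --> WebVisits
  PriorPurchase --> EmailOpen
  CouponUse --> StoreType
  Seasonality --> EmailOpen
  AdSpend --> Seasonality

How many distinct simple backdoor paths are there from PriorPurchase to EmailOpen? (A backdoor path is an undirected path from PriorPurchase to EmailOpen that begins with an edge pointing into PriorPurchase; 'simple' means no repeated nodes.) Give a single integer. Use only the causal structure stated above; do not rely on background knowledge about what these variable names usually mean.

A backdoor path from PriorPurchase to EmailOpen is any simple undirected path whose first edge points into PriorPurchase (i.e. leaves PriorPurchase via a parent).
Parents of PriorPurchase: {AdSpend, StoreType, WebVisits}.
Enumerating:
  P1: PriorPurchase <- WebVisits -> AdSpend -> Seasonality -> EmailOpen
  P2: PriorPurchase <- AdSpend -> Seasonality -> EmailOpen
  P3: PriorPurchase <- StoreType <- CouponUse -> WebVisits -> AdSpend -> Seasonality -> EmailOpen
That exhausts the simple backdoor paths. Count: 3.

3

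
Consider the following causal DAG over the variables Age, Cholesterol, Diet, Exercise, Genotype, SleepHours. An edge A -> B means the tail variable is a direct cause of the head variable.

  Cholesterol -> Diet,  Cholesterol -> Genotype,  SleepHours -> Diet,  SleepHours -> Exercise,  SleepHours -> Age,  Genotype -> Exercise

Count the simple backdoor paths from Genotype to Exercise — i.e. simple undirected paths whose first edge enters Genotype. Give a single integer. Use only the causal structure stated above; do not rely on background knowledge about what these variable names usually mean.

1

A backdoor path from Genotype to Exercise is any simple undirected path whose first edge points into Genotype (i.e. leaves Genotype via a parent).
Parents of Genotype: {Cholesterol}.
Enumerating:
  P1: Genotype <- Cholesterol -> Diet <- SleepHours -> Exercise
That exhausts the simple backdoor paths. Count: 1.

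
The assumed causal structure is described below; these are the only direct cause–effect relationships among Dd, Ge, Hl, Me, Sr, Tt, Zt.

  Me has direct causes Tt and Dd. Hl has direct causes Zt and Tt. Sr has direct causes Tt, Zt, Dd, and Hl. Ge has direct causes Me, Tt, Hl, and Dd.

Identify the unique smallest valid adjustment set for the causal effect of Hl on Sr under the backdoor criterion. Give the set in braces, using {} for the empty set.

{Tt, Zt}

Variables eligible for adjustment (non-descendants of Hl, excluding Hl and Sr): {Dd, Me, Tt, Zt}.
Backdoor paths from Hl to Sr:
  P1: Hl <- Tt -> Me <- Dd -> Sr
  P2: Hl <- Tt -> Me -> Ge <- Dd -> Sr
  P3: Hl <- Tt -> Ge <- Dd -> Sr
  P4: Hl <- Tt -> Ge <- Me <- Dd -> Sr
  P5: Hl <- Tt -> Sr
  P6: Hl <- Zt -> Sr
The empty set is not sufficient: P5 (Hl <- Tt -> Sr) has no collider blocking it and no conditioned non-collider, so it is open.
Try {Tt, Zt}:
  P1: blocked at fork node Tt ∈ conditioning set.
  P2: blocked at fork node Tt ∈ conditioning set.
  P3: blocked at fork node Tt ∈ conditioning set.
  P4: blocked at fork node Tt ∈ conditioning set.
  P5: blocked at fork node Tt ∈ conditioning set.
  P6: blocked at fork node Zt ∈ conditioning set.
{Tt, Zt} contains no descendant of Hl and blocks every backdoor path.
Every element of {Tt, Zt} is needed (dropping Tt leaves P5 open; dropping Zt leaves P6 open), so no proper subset is valid.
Among all size-2 subsets of the eligible variables, only {Tt, Zt} blocks every backdoor path, so it is the unique smallest valid adjustment set.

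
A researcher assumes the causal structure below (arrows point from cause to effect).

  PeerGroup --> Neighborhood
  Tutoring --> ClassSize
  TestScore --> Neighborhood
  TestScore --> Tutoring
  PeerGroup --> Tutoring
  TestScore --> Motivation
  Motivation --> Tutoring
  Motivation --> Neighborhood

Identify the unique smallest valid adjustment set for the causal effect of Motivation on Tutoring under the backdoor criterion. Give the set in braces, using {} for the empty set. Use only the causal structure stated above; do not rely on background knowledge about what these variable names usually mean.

{TestScore}

Variables eligible for adjustment (non-descendants of Motivation, excluding Motivation and Tutoring): {PeerGroup, TestScore}.
Backdoor paths from Motivation to Tutoring:
  P1: Motivation <- TestScore -> Tutoring
  P2: Motivation <- TestScore -> Neighborhood <- PeerGroup -> Tutoring
The empty set is not sufficient: P1 (Motivation <- TestScore -> Tutoring) has no collider blocking it and no conditioned non-collider, so it is open.
Try {TestScore}:
  P1: blocked at fork node TestScore ∈ conditioning set.
  P2: blocked at fork node TestScore ∈ conditioning set.
{TestScore} contains no descendant of Motivation and blocks every backdoor path.
No other singleton works — e.g. {PeerGroup} leaves P1 open — so {TestScore} is the unique smallest valid adjustment set.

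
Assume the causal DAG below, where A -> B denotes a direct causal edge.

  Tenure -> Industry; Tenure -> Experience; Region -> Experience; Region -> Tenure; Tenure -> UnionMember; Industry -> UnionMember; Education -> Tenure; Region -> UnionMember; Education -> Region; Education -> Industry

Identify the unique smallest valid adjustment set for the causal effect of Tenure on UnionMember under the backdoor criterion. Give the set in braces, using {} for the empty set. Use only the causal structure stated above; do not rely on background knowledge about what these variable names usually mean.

{Education, Region}

Variables eligible for adjustment (non-descendants of Tenure, excluding Tenure and UnionMember): {Education, Region}.
Backdoor paths from Tenure to UnionMember:
  P1: Tenure <- Education -> Region -> UnionMember
  P2: Tenure <- Education -> Industry -> UnionMember
  P3: Tenure <- Region <- Education -> Industry -> UnionMember
  P4: Tenure <- Region -> UnionMember
The empty set is not sufficient: P1 (Tenure <- Education -> Region -> UnionMember) has no collider blocking it and no conditioned non-collider, so it is open.
Try {Education, Region}:
  P1: blocked at fork node Education ∈ conditioning set.
  P2: blocked at fork node Education ∈ conditioning set.
  P3: blocked at chain node Region ∈ conditioning set.
  P4: blocked at fork node Region ∈ conditioning set.
{Education, Region} contains no descendant of Tenure and blocks every backdoor path.
Every element of {Education, Region} is needed (dropping Education leaves P2 open; dropping Region leaves P4 open), so no proper subset is valid.
Among all size-2 subsets of the eligible variables, only {Education, Region} blocks every backdoor path, so it is the unique smallest valid adjustment set.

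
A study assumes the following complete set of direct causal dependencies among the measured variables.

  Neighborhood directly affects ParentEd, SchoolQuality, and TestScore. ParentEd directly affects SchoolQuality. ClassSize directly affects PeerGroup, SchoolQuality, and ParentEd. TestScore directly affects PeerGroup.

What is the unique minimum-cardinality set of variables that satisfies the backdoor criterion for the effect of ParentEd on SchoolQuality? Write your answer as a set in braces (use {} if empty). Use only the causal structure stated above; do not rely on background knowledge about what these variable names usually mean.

{ClassSize, Neighborhood}

Variables eligible for adjustment (non-descendants of ParentEd, excluding ParentEd and SchoolQuality): {ClassSize, Neighborhood, PeerGroup, TestScore}.
Backdoor paths from ParentEd to SchoolQuality:
  P1: ParentEd <- ClassSize -> SchoolQuality
  P2: ParentEd <- ClassSize -> PeerGroup <- TestScore <- Neighborhood -> SchoolQuality
  P3: ParentEd <- Neighborhood -> SchoolQuality
  P4: ParentEd <- Neighborhood -> TestScore -> PeerGroup <- ClassSize -> SchoolQuality
The empty set is not sufficient: P1 (ParentEd <- ClassSize -> SchoolQuality) has no collider blocking it and no conditioned non-collider, so it is open.
Try {ClassSize, Neighborhood}:
  P1: blocked at fork node ClassSize ∈ conditioning set.
  P2: blocked at fork node ClassSize ∈ conditioning set.
  P3: blocked at fork node Neighborhood ∈ conditioning set.
  P4: blocked at fork node Neighborhood ∈ conditioning set.
{ClassSize, Neighborhood} contains no descendant of ParentEd and blocks every backdoor path.
Every element of {ClassSize, Neighborhood} is needed (dropping ClassSize leaves P1 open; dropping Neighborhood leaves P3 open), so no proper subset is valid.
Among all size-2 subsets of the eligible variables, only {ClassSize, Neighborhood} blocks every backdoor path, so it is the unique smallest valid adjustment set.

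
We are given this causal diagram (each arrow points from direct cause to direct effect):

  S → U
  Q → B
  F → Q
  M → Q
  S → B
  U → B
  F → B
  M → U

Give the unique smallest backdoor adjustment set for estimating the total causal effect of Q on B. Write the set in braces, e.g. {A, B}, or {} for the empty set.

{F, M}

Variables eligible for adjustment (non-descendants of Q, excluding Q and B): {F, M, S, U}.
Backdoor paths from Q to B:
  P1: Q <- M -> U <- S -> B
  P2: Q <- M -> U -> B
  P3: Q <- F -> B
The empty set is not sufficient: P2 (Q <- M -> U -> B) has no collider blocking it and no conditioned non-collider, so it is open.
Try {F, M}:
  P1: blocked at fork node M ∈ conditioning set.
  P2: blocked at fork node M ∈ conditioning set.
  P3: blocked at fork node F ∈ conditioning set.
{F, M} contains no descendant of Q and blocks every backdoor path.
Every element of {F, M} is needed (dropping F leaves P3 open; dropping M leaves P2 open), so no proper subset is valid.
Among all size-2 subsets of the eligible variables, only {F, M} blocks every backdoor path, so it is the unique smallest valid adjustment set.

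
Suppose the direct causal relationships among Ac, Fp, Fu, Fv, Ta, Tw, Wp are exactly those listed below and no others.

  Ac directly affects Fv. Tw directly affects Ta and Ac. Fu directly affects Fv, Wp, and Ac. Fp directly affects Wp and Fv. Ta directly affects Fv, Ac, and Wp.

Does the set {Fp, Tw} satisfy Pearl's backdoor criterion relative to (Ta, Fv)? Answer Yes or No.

Yes

Backdoor paths from Ta to Fv (paths whose first edge points into Ta):
  P1: Ta <- Tw -> Ac <- Fu -> Fv
  P2: Ta <- Tw -> Ac <- Fu -> Wp <- Fp -> Fv
  P3: Ta <- Tw -> Ac -> Fv
Condition 1 (no descendant of Ta in the set): holds — descendants of Ta are {Ac, Fv, Wp}; none are in {Fp, Tw}.
Condition 2 (every backdoor path blocked by {Fp, Tw}):
  P1: blocked at fork node Tw ∈ conditioning set.
  P2: blocked at fork node Tw ∈ conditioning set.
  P3: blocked at fork node Tw ∈ conditioning set.
{Fp, Tw} satisfies the backdoor criterion.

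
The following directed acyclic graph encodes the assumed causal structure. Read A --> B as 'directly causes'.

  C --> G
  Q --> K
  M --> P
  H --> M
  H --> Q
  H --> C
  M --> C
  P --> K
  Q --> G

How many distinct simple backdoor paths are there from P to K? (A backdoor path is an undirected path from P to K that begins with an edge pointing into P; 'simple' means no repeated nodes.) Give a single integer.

A backdoor path from P to K is any simple undirected path whose first edge points into P (i.e. leaves P via a parent).
Parents of P: {M}.
Enumerating:
  P1: P <- M <- H -> Q -> K
  P2: P <- M <- H -> C -> G <- Q -> K
  P3: P <- M -> C <- H -> Q -> K
  P4: P <- M -> C -> G <- Q -> K
That exhausts the simple backdoor paths. Count: 4.

4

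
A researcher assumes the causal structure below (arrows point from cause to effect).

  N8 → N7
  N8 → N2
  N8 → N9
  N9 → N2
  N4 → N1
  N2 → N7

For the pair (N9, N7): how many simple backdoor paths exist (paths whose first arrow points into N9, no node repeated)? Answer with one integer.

2

A backdoor path from N9 to N7 is any simple undirected path whose first edge points into N9 (i.e. leaves N9 via a parent).
Parents of N9: {N8}.
Enumerating:
  P1: N9 <- N8 -> N2 -> N7
  P2: N9 <- N8 -> N7
That exhausts the simple backdoor paths. Count: 2.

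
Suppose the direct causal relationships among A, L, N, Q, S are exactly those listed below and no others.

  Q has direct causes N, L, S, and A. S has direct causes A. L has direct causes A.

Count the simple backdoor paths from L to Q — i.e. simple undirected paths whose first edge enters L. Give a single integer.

2

A backdoor path from L to Q is any simple undirected path whose first edge points into L (i.e. leaves L via a parent).
Parents of L: {A}.
Enumerating:
  P1: L <- A -> S -> Q
  P2: L <- A -> Q
That exhausts the simple backdoor paths. Count: 2.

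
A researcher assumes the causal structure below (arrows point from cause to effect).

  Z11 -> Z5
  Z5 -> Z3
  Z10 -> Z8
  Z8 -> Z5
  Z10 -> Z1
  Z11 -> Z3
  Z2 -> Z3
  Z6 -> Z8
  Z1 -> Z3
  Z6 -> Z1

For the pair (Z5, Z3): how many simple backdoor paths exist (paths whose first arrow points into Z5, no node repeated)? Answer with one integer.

3

A backdoor path from Z5 to Z3 is any simple undirected path whose first edge points into Z5 (i.e. leaves Z5 via a parent).
Parents of Z5: {Z11, Z8}.
Enumerating:
  P1: Z5 <- Z11 -> Z3
  P2: Z5 <- Z8 <- Z6 -> Z1 -> Z3
  P3: Z5 <- Z8 <- Z10 -> Z1 -> Z3
That exhausts the simple backdoor paths. Count: 3.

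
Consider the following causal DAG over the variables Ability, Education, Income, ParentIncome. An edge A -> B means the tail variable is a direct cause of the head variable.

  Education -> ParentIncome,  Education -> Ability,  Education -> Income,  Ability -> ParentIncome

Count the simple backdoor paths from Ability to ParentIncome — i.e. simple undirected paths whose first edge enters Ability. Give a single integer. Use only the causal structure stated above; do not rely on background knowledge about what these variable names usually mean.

1

A backdoor path from Ability to ParentIncome is any simple undirected path whose first edge points into Ability (i.e. leaves Ability via a parent).
Parents of Ability: {Education}.
Enumerating:
  P1: Ability <- Education -> ParentIncome
That exhausts the simple backdoor paths. Count: 1.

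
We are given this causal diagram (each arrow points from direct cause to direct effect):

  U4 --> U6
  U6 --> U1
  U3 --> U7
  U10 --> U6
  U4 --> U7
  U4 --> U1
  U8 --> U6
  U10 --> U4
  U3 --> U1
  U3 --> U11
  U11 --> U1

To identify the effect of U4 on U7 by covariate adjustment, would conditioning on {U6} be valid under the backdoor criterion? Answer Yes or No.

Backdoor paths from U4 to U7 (paths whose first edge points into U4):
  P1: U4 <- U10 -> U6 -> U1 <- U3 -> U7
  P2: U4 <- U10 -> U6 -> U1 <- U11 <- U3 -> U7
Condition 1 (no descendant of U4 in the set): FAILS — U6 is a descendant of U4.
Condition 2 (every backdoor path blocked by {U6}):
  P1: blocked at chain node U6 ∈ conditioning set.
  P2: blocked at chain node U6 ∈ conditioning set.
{U6} does not satisfy the backdoor criterion.

No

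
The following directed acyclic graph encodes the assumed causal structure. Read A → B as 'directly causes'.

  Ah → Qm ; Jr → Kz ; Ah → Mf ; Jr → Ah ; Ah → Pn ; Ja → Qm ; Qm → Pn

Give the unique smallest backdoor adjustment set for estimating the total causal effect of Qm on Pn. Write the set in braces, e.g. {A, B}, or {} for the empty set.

{Ah}

Variables eligible for adjustment (non-descendants of Qm, excluding Qm and Pn): {Ah, Ja, Jr, Kz, Mf}.
Backdoor paths from Qm to Pn:
  P1: Qm <- Ah -> Pn
The empty set is not sufficient: P1 (Qm <- Ah -> Pn) has no collider blocking it and no conditioned non-collider, so it is open.
Try {Ah}:
  P1: blocked at fork node Ah ∈ conditioning set.
{Ah} contains no descendant of Qm and blocks every backdoor path.
No other singleton works — e.g. {Jr} leaves P1 open — so {Ah} is the unique smallest valid adjustment set.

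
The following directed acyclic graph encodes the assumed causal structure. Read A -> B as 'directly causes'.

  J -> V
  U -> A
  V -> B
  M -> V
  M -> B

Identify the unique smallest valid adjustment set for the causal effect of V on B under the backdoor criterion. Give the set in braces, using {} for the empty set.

Variables eligible for adjustment (non-descendants of V, excluding V and B): {A, J, M, U}.
Backdoor paths from V to B:
  P1: V <- M -> B
The empty set is not sufficient: P1 (V <- M -> B) has no collider blocking it and no conditioned non-collider, so it is open.
Try {M}:
  P1: blocked at fork node M ∈ conditioning set.
{M} contains no descendant of V and blocks every backdoor path.
No other singleton works — e.g. {U} leaves P1 open — so {M} is the unique smallest valid adjustment set.

{M}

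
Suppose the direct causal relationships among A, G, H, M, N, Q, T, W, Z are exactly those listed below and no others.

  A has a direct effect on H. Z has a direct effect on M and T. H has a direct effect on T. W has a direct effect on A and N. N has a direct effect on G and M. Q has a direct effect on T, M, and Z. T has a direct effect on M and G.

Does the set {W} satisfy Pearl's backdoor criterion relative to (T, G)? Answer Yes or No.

Backdoor paths from T to G (paths whose first edge points into T):
  P1: T <- Q -> Z -> M <- N -> G
  P2: T <- Q -> M <- N -> G
  P3: T <- Z <- Q -> M <- N -> G
  P4: T <- Z -> M <- N -> G
  P5: T <- H <- A <- W -> N -> G
Condition 1 (no descendant of T in the set): holds — descendants of T are {G, M}; none are in {W}.
Condition 2 (every backdoor path blocked by {W}):
  P1: blocked at collider M (neither it nor any descendant is in the conditioning set).
  P2: blocked at collider M (neither it nor any descendant is in the conditioning set).
  P3: blocked at collider M (neither it nor any descendant is in the conditioning set).
  P4: blocked at collider M (neither it nor any descendant is in the conditioning set).
  P5: blocked at fork node W ∈ conditioning set.
{W} satisfies the backdoor criterion.

Yes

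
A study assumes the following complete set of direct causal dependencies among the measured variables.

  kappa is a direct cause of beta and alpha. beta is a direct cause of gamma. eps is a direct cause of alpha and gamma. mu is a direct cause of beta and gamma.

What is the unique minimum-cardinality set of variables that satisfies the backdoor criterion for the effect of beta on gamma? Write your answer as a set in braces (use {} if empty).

{mu}

Variables eligible for adjustment (non-descendants of beta, excluding beta and gamma): {alpha, eps, kappa, mu}.
Backdoor paths from beta to gamma:
  P1: beta <- mu -> gamma
  P2: beta <- kappa -> alpha <- eps -> gamma
The empty set is not sufficient: P1 (beta <- mu -> gamma) has no collider blocking it and no conditioned non-collider, so it is open.
Try {mu}:
  P1: blocked at fork node mu ∈ conditioning set.
  P2: blocked at collider alpha (neither it nor any descendant is in the conditioning set).
{mu} contains no descendant of beta and blocks every backdoor path.
No other singleton works — e.g. {kappa} leaves P1 open — so {mu} is the unique smallest valid adjustment set.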